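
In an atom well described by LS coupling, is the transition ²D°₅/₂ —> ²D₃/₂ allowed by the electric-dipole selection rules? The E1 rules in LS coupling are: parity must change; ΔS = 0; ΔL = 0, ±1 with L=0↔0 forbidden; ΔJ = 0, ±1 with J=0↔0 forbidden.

allowed

Initial level: S=1/2, L=2, J=5/2, parity odd. Final level: S=1/2, L=2, J=3/2, parity even.
ΔS = 0: S: 1/2 → 1/2 — ✓.
ΔL = 0, ±1 (not L=0↔0): L: 2 → 2, ΔL = +0 — ✓.
ΔJ = 0, ±1 (not J=0↔0): J: 5/2 → 3/2, ΔJ = -1 — ✓.
Parity must change: odd → even — ✓.
All four E1 rules are satisfied.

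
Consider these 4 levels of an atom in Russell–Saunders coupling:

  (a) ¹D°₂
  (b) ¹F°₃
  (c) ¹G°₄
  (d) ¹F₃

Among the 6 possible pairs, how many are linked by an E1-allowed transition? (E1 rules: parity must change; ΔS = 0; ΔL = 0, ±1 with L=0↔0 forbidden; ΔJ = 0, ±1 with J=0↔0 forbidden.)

(a)–(b): forbidden (parity).
(a)–(c): forbidden (parity, ΔL, ΔJ).
(a)–(d): allowed.
(b)–(c): forbidden (parity).
(b)–(d): allowed.
(c)–(d): allowed.
Allowed pairs: 3 of 6.

3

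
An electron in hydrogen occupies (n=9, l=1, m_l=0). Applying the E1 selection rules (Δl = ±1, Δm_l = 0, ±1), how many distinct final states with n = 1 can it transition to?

1

E1 requires Δl = ±1, so l_f ∈ {0, 2}; with 0 ≤ l_f ≤ n_f−1 = 0, the allowed l_f values are {0}.
For l_f = 0: m_f ∈ {m_i−1, m_i, m_i+1} ∩ [−0, 0] = {0} → 1 state.
Total: 1.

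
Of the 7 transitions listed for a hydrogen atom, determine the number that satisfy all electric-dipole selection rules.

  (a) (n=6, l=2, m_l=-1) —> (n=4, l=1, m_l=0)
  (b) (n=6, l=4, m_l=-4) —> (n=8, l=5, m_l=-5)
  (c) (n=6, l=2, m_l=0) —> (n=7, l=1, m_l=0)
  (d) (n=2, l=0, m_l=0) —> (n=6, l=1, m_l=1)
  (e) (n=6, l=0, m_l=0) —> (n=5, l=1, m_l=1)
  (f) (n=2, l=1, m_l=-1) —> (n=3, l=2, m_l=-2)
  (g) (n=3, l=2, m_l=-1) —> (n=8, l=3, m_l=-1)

7

(a) allowed
(b) allowed
(c) allowed
(d) allowed
(e) allowed
(f) allowed
(g) allowed
Total allowed: 7 of 7.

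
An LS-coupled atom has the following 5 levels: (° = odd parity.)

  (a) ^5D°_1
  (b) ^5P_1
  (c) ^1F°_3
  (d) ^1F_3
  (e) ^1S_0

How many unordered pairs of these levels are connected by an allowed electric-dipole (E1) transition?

(a)–(b): allowed.
(a)–(c): forbidden (parity, ΔS, ΔJ).
(a)–(d): forbidden (ΔS, ΔJ).
(a)–(e): forbidden (ΔS, ΔL).
(b)–(c): forbidden (ΔS, ΔL, ΔJ).
(b)–(d): forbidden (parity, ΔS, ΔL, ΔJ).
(b)–(e): forbidden (parity, ΔS).
(c)–(d): allowed.
(c)–(e): forbidden (ΔL, ΔJ).
(d)–(e): forbidden (parity, ΔL, ΔJ).
Allowed pairs: 2 of 10.

2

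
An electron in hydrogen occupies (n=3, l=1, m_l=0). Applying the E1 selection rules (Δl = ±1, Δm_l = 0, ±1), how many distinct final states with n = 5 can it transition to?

E1 requires Δl = ±1, so l_f ∈ {0, 2}; with 0 ≤ l_f ≤ n_f−1 = 4, the allowed l_f values are {0, 2}.
For l_f = 0: m_f ∈ {m_i−1, m_i, m_i+1} ∩ [−0, 0] = {0} → 1 state.
For l_f = 2: m_f ∈ {m_i−1, m_i, m_i+1} ∩ [−2, 2] = {-1, 0, 1} → 3 states.
Total: 4.

4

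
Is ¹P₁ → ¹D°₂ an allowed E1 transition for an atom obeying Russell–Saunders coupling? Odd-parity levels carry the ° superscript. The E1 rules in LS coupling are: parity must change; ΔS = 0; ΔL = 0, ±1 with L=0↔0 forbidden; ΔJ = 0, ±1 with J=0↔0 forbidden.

allowed

Reading off the term symbols: S 0→0, L 1→2, J 1→2, parity even→odd.
Parity must change: even → odd — satisfied.
ΔS = 0: S: 0 → 0 — satisfied.
ΔL = 0, ±1 (not L=0↔0): L: 1 → 2, ΔL = +1 — satisfied.
ΔJ = 0, ±1 (not J=0↔0): J: 1 → 2, ΔJ = +1 — satisfied.
All four E1 rules are satisfied.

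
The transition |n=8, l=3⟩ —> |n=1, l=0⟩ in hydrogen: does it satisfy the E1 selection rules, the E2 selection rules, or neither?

Δl = 0 − 3 = -3; l_i + l_f = 3.
E1 (Δl = ±1): not satisfied.
E2 (Δl = 0,±2, l_i+l_f ≥ 2): not satisfied.

neither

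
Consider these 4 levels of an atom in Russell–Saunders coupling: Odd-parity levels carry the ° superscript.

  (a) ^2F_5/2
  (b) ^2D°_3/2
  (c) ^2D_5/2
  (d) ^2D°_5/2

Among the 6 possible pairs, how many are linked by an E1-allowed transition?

(a)–(b): allowed.
(a)–(c): forbidden (parity).
(a)–(d): allowed.
(b)–(c): allowed.
(b)–(d): forbidden (parity).
(c)–(d): allowed.
Allowed pairs: 4 of 6.

4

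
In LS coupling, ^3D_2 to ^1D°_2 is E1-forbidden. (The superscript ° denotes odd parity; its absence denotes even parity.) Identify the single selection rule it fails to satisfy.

the ΔS = 0 rule

Reading off the term symbols: S 1→0, L 2→2, J 2→2, parity even→odd.
Parity must change: even → odd — ok.
ΔS = 0: S: 1 → 0 — fails.
ΔL = 0, ±1 (not L=0↔0): L: 2 → 2, ΔL = +0 — ok.
ΔJ = 0, ±1 (not J=0↔0): J: 2 → 2, ΔJ = +0 — ok.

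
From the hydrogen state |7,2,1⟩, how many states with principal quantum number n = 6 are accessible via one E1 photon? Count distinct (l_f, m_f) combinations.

5

E1 requires Δl = ±1, so l_f ∈ {1, 3}; with 0 ≤ l_f ≤ n_f−1 = 5, the allowed l_f values are {1, 3}.
For l_f = 1: m_f ∈ {m_i−1, m_i, m_i+1} ∩ [−1, 1] = {0, 1} → 2 states.
For l_f = 3: m_f ∈ {m_i−1, m_i, m_i+1} ∩ [−3, 3] = {0, 1, 2} → 3 states.
Total: 5.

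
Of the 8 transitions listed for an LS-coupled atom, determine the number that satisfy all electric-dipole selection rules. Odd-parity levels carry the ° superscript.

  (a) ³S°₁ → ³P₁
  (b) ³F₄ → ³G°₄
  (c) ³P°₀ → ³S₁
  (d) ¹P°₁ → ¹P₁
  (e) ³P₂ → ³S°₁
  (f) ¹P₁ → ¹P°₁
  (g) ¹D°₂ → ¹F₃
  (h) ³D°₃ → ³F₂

8

(a) allowed
(b) allowed
(c) allowed
(d) allowed
(e) allowed
(f) allowed
(g) allowed
(h) allowed
Total allowed: 8 of 8.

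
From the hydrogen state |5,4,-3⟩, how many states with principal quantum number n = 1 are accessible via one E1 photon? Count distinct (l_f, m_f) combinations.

E1 requires l_f ∈ {3, 5}, but neither lies in [0, 0], so no final state is reachable.
Total: 0.

0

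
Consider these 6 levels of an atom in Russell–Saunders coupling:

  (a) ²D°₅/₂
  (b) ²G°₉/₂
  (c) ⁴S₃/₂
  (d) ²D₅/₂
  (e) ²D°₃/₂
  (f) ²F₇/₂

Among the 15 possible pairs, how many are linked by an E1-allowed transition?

(a)–(b): forbidden (parity, ΔL, ΔJ).
(a)–(c): forbidden (ΔS, ΔL).
(a)–(d): allowed.
(a)–(e): forbidden (parity).
(a)–(f): allowed.
(b)–(c): forbidden (ΔS, ΔL, ΔJ).
(b)–(d): forbidden (ΔL, ΔJ).
(b)–(e): forbidden (parity, ΔL, ΔJ).
(b)–(f): allowed.
(c)–(d): forbidden (parity, ΔS, ΔL).
(c)–(e): forbidden (ΔS, ΔL).
(c)–(f): forbidden (parity, ΔS, ΔL, ΔJ).
(d)–(e): allowed.
(d)–(f): forbidden (parity).
(e)–(f): forbidden (ΔJ).
Allowed pairs: 4 of 15.

4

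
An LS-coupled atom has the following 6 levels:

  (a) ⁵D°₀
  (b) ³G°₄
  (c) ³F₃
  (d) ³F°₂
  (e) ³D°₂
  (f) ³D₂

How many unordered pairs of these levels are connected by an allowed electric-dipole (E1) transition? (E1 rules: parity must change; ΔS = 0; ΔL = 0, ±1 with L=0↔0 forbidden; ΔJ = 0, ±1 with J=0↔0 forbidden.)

5

(a)–(b): forbidden (parity, ΔS, ΔL, ΔJ).
(a)–(c): forbidden (ΔS, ΔJ).
(a)–(d): forbidden (parity, ΔS, ΔJ).
(a)–(e): forbidden (parity, ΔS, ΔJ).
(a)–(f): forbidden (ΔS, ΔJ).
(b)–(c): allowed.
(b)–(d): forbidden (parity, ΔJ).
(b)–(e): forbidden (parity, ΔL, ΔJ).
(b)–(f): forbidden (ΔL, ΔJ).
(c)–(d): allowed.
(c)–(e): allowed.
(c)–(f): forbidden (parity).
(d)–(e): forbidden (parity).
(d)–(f): allowed.
(e)–(f): allowed.
Allowed pairs: 5 of 15.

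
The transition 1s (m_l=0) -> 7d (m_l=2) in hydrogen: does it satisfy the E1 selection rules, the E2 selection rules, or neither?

Δl = 2 − 0 = +2; l_i + l_f = 2.
Δm_l = +2.
E1 (Δl = ±1, |Δm_l| ≤ 1): not satisfied.
E2 (Δl = 0,±2, l_i+l_f ≥ 2, |Δm_l| ≤ 2): satisfied.

E2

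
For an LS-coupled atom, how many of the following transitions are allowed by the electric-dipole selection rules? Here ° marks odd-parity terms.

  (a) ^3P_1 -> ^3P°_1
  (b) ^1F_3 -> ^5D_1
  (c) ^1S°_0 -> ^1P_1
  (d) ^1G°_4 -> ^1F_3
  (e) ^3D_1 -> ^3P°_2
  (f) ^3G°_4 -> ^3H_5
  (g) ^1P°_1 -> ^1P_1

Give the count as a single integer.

(a) allowed
(b) forbidden (parity, ΔS, ΔJ fail)
(c) allowed
(d) allowed
(e) allowed
(f) allowed
(g) allowed
Total allowed: 6 of 7.

6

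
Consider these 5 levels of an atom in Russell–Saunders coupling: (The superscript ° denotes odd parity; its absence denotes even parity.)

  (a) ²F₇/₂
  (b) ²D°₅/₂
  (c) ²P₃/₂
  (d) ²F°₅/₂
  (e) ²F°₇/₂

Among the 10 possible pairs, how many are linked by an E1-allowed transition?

(a)–(b): allowed.
(a)–(c): forbidden (parity, ΔL, ΔJ).
(a)–(d): allowed.
(a)–(e): allowed.
(b)–(c): allowed.
(b)–(d): forbidden (parity).
(b)–(e): forbidden (parity).
(c)–(d): forbidden (ΔL).
(c)–(e): forbidden (ΔL, ΔJ).
(d)–(e): forbidden (parity).
Allowed pairs: 4 of 10.

4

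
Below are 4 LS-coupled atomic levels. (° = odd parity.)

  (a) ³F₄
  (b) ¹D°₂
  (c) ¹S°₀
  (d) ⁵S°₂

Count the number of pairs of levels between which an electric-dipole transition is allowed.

0

(a)–(b): forbidden (ΔS, ΔJ).
(a)–(c): forbidden (ΔS, ΔL, ΔJ).
(a)–(d): forbidden (ΔS, ΔL, ΔJ).
(b)–(c): forbidden (parity, ΔL, ΔJ).
(b)–(d): forbidden (parity, ΔS, ΔL).
(c)–(d): forbidden (parity, ΔS, ΔL, ΔJ).
Allowed pairs: 0 of 6.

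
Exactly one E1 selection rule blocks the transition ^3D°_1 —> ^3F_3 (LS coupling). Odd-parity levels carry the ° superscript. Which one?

the ΔJ = 0, ±1 rule

Parity must change: odd → even — passes.
ΔL = 0, ±1 (not L=0↔0): L: 2 → 3, ΔL = +1 — passes.
ΔS = 0: S: 1 → 1 — passes.
ΔJ = 0, ±1 (not J=0↔0): J: 1 → 3, ΔJ = +2 — fails.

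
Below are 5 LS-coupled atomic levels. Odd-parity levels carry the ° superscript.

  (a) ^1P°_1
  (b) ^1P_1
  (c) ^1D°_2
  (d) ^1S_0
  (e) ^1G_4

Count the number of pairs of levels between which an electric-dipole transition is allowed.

3

(a)–(b): allowed.
(a)–(c): forbidden (parity).
(a)–(d): allowed.
(a)–(e): forbidden (ΔL, ΔJ).
(b)–(c): allowed.
(b)–(d): forbidden (parity).
(b)–(e): forbidden (parity, ΔL, ΔJ).
(c)–(d): forbidden (ΔL, ΔJ).
(c)–(e): forbidden (ΔL, ΔJ).
(d)–(e): forbidden (parity, ΔL, ΔJ).
Allowed pairs: 3 of 10.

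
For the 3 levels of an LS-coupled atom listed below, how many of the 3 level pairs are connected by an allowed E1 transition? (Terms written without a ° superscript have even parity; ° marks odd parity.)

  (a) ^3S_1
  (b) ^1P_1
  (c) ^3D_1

(a)–(b): forbidden (parity, ΔS).
(a)–(c): forbidden (parity, ΔL).
(b)–(c): forbidden (parity, ΔS).
Allowed pairs: 0 of 3.

0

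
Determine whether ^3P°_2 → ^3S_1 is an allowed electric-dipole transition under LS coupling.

allowed

Parity must change: odd → even — ✓.
ΔS = 0: S: 1 → 1 — ✓.
ΔL = 0, ±1 (not L=0↔0): L: 1 → 0, ΔL = -1 — ✓.
ΔJ = 0, ±1 (not J=0↔0): J: 2 → 1, ΔJ = -1 — ✓.
All four E1 rules are satisfied.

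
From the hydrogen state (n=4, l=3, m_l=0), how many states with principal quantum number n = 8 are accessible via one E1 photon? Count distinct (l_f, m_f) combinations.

6

E1 requires Δl = ±1, so l_f ∈ {2, 4}; with 0 ≤ l_f ≤ n_f−1 = 7, the allowed l_f values are {2, 4}.
For l_f = 2: m_f ∈ {m_i−1, m_i, m_i+1} ∩ [−2, 2] = {-1, 0, 1} → 3 states.
For l_f = 4: m_f ∈ {m_i−1, m_i, m_i+1} ∩ [−4, 4] = {-1, 0, 1} → 3 states.
Total: 6.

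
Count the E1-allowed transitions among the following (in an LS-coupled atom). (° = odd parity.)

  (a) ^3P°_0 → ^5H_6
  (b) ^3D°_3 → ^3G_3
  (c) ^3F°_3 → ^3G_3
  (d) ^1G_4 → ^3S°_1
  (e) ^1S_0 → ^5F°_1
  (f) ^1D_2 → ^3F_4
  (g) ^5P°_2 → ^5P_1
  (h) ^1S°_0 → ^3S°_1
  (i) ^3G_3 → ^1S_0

2

(a) forbidden (ΔS, ΔL, ΔJ fail)
(b) forbidden (ΔL fails)
(c) allowed
(d) forbidden (ΔS, ΔL, ΔJ fail)
(e) forbidden (ΔS, ΔL fail)
(f) forbidden (parity, ΔS, ΔJ fail)
(g) allowed
(h) forbidden (parity, ΔS, ΔL fail)
(i) forbidden (parity, ΔS, ΔL, ΔJ fail)
Total allowed: 2 of 9.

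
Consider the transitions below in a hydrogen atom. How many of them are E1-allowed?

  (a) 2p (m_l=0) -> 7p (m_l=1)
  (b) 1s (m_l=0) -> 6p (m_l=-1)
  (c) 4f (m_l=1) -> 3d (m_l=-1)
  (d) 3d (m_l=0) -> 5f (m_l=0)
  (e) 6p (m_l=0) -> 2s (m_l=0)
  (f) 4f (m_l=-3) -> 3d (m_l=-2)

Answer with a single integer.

(a) forbidden — Δl = +0 (E1 requires Δl = ±1)
(b) allowed
(c) forbidden — Δm_l = -2 (E1 requires Δm_l = 0, ±1)
(d) allowed
(e) allowed
(f) allowed
Total allowed: 4 of 6.

4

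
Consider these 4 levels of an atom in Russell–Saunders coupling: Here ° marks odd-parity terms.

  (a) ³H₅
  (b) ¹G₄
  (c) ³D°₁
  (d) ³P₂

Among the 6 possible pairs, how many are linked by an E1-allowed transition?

1

(a)–(b): forbidden (parity, ΔS).
(a)–(c): forbidden (ΔL, ΔJ).
(a)–(d): forbidden (parity, ΔL, ΔJ).
(b)–(c): forbidden (ΔS, ΔL, ΔJ).
(b)–(d): forbidden (parity, ΔS, ΔL, ΔJ).
(c)–(d): allowed.
Allowed pairs: 1 of 6.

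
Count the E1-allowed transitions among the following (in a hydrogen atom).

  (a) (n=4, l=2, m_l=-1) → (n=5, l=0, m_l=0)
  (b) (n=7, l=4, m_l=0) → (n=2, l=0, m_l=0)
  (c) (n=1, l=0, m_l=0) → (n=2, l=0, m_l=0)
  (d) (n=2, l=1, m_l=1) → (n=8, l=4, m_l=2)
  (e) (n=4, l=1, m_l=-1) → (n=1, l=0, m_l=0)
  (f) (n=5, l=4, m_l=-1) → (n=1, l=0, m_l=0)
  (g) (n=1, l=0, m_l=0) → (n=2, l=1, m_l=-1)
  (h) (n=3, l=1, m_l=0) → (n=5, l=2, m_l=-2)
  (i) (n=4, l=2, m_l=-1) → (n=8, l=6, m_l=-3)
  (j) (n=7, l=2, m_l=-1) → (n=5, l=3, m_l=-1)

(a) forbidden — Δl = -2 (E1 requires Δl = ±1)
(b) forbidden — Δl = -4 (E1 requires Δl = ±1)
(c) forbidden — Δl = +0 (E1 requires Δl = ±1)
(d) forbidden — Δl = +3 (E1 requires Δl = ±1)
(e) allowed
(f) forbidden — Δl = -4 (E1 requires Δl = ±1)
(g) allowed
(h) forbidden — Δm_l = -2 (E1 requires Δm_l = 0, ±1)
(i) forbidden — Δl = +4 (E1 requires Δl = ±1); Δm_l = -2 (E1 requires Δm_l = 0, ±1)
(j) allowed
Total allowed: 3 of 10.

3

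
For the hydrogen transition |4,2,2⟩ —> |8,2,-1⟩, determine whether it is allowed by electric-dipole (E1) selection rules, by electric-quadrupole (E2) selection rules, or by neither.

neither

Δl = 2 − 2 = +0; l_i + l_f = 4.
Δm_l = -3.
E1 (Δl = ±1, |Δm_l| ≤ 1): not satisfied.
E2 (Δl = 0,±2, l_i+l_f ≥ 2, |Δm_l| ≤ 2): not satisfied.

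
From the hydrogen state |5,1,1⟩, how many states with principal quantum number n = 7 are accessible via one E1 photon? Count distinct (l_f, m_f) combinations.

E1 requires Δl = ±1, so l_f ∈ {0, 2}; with 0 ≤ l_f ≤ n_f−1 = 6, the allowed l_f values are {0, 2}.
For l_f = 0: m_f ∈ {m_i−1, m_i, m_i+1} ∩ [−0, 0] = {0} → 1 state.
For l_f = 2: m_f ∈ {m_i−1, m_i, m_i+1} ∩ [−2, 2] = {0, 1, 2} → 3 states.
Total: 4.

4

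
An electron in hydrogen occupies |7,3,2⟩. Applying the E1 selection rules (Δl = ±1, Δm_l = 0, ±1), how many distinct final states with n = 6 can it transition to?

5

E1 requires Δl = ±1, so l_f ∈ {2, 4}; with 0 ≤ l_f ≤ n_f−1 = 5, the allowed l_f values are {2, 4}.
For l_f = 2: m_f ∈ {m_i−1, m_i, m_i+1} ∩ [−2, 2] = {1, 2} → 2 states.
For l_f = 4: m_f ∈ {m_i−1, m_i, m_i+1} ∩ [−4, 4] = {1, 2, 3} → 3 states.
Total: 5.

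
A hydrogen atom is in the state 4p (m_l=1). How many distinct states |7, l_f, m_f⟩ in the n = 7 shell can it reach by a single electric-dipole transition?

E1 requires Δl = ±1, so l_f ∈ {0, 2}; with 0 ≤ l_f ≤ n_f−1 = 6, the allowed l_f values are {0, 2}.
For l_f = 0: m_f ∈ {m_i−1, m_i, m_i+1} ∩ [−0, 0] = {0} → 1 state.
For l_f = 2: m_f ∈ {m_i−1, m_i, m_i+1} ∩ [−2, 2] = {0, 1, 2} → 3 states.
Total: 4.

4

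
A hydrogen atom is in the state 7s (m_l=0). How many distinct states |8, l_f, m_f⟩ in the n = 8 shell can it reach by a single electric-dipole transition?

E1 requires Δl = ±1, so l_f ∈ {-1, 1}; with 0 ≤ l_f ≤ n_f−1 = 7, the allowed l_f values are {1}.
For l_f = 1: m_f ∈ {m_i−1, m_i, m_i+1} ∩ [−1, 1] = {-1, 0, 1} → 3 states.
Total: 3.

3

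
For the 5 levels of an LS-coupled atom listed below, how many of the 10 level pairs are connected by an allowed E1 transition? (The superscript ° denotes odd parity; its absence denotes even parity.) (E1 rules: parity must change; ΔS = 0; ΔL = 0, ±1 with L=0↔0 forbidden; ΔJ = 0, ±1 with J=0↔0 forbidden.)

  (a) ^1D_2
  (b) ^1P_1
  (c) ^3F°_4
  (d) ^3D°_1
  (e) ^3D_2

1

(a)–(b): forbidden (parity).
(a)–(c): forbidden (ΔS, ΔJ).
(a)–(d): forbidden (ΔS).
(a)–(e): forbidden (parity, ΔS).
(b)–(c): forbidden (ΔS, ΔL, ΔJ).
(b)–(d): forbidden (ΔS).
(b)–(e): forbidden (parity, ΔS).
(c)–(d): forbidden (parity, ΔJ).
(c)–(e): forbidden (ΔJ).
(d)–(e): allowed.
Allowed pairs: 1 of 10.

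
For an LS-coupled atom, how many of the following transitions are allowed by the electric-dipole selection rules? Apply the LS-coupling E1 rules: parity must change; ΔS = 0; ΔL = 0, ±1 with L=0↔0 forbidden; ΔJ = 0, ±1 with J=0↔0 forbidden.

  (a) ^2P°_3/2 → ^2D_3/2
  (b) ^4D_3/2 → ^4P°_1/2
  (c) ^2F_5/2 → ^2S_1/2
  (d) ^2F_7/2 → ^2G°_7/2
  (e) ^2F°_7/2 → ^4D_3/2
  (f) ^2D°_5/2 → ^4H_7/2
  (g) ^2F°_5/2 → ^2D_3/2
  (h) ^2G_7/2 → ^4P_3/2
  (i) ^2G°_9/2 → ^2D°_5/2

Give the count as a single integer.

(a) allowed
(b) allowed
(c) forbidden (parity, ΔL, ΔJ fail)
(d) allowed
(e) forbidden (ΔS, ΔJ fail)
(f) forbidden (ΔS, ΔL fail)
(g) allowed
(h) forbidden (parity, ΔS, ΔL, ΔJ fail)
(i) forbidden (parity, ΔL, ΔJ fail)
Total allowed: 4 of 9.

4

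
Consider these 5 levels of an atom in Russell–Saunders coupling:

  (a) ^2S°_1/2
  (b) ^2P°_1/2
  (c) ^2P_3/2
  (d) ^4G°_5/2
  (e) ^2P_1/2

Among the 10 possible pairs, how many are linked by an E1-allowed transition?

(a)–(b): forbidden (parity).
(a)–(c): allowed.
(a)–(d): forbidden (parity, ΔS, ΔL, ΔJ).
(a)–(e): allowed.
(b)–(c): allowed.
(b)–(d): forbidden (parity, ΔS, ΔL, ΔJ).
(b)–(e): allowed.
(c)–(d): forbidden (ΔS, ΔL).
(c)–(e): forbidden (parity).
(d)–(e): forbidden (ΔS, ΔL, ΔJ).
Allowed pairs: 4 of 10.

4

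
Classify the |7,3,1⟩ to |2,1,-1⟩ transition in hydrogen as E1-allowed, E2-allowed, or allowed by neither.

Δl = 1 − 3 = -2; l_i + l_f = 4.
Δm_l = -2.
E1 (Δl = ±1, |Δm_l| ≤ 1): not satisfied.
E2 (Δl = 0,±2, l_i+l_f ≥ 2, |Δm_l| ≤ 2): satisfied.

E2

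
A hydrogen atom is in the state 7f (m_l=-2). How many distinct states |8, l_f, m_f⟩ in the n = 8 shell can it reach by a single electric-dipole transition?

5

E1 requires Δl = ±1, so l_f ∈ {2, 4}; with 0 ≤ l_f ≤ n_f−1 = 7, the allowed l_f values are {2, 4}.
For l_f = 2: m_f ∈ {m_i−1, m_i, m_i+1} ∩ [−2, 2] = {-2, -1} → 2 states.
For l_f = 4: m_f ∈ {m_i−1, m_i, m_i+1} ∩ [−4, 4] = {-3, -2, -1} → 3 states.
Total: 5.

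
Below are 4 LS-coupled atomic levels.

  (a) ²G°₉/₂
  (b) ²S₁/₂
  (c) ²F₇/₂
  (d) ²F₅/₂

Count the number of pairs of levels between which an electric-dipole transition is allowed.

1

(a)–(b): forbidden (ΔL, ΔJ).
(a)–(c): allowed.
(a)–(d): forbidden (ΔJ).
(b)–(c): forbidden (parity, ΔL, ΔJ).
(b)–(d): forbidden (parity, ΔL, ΔJ).
(c)–(d): forbidden (parity).
Allowed pairs: 1 of 6.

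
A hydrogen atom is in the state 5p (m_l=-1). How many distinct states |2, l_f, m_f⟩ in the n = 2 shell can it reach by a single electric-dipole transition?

E1 requires Δl = ±1, so l_f ∈ {0, 2}; with 0 ≤ l_f ≤ n_f−1 = 1, the allowed l_f values are {0}.
For l_f = 0: m_f ∈ {m_i−1, m_i, m_i+1} ∩ [−0, 0] = {0} → 1 state.
Total: 1.

1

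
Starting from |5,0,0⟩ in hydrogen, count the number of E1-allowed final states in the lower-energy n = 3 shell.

3

E1 requires Δl = ±1, so l_f ∈ {-1, 1}; with 0 ≤ l_f ≤ n_f−1 = 2, the allowed l_f values are {1}.
For l_f = 1: m_f ∈ {m_i−1, m_i, m_i+1} ∩ [−1, 1] = {-1, 0, 1} → 3 states.
Total: 3.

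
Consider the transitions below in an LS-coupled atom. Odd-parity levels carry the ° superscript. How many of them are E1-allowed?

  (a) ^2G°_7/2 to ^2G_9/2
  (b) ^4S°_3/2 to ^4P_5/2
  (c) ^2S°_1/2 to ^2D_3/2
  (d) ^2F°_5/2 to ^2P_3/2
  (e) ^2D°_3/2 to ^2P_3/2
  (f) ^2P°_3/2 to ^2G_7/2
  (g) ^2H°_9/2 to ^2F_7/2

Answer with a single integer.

(a) allowed
(b) allowed
(c) forbidden (ΔL fails)
(d) forbidden (ΔL fails)
(e) allowed
(f) forbidden (ΔL, ΔJ fail)
(g) forbidden (ΔL fails)
Total allowed: 3 of 7.

3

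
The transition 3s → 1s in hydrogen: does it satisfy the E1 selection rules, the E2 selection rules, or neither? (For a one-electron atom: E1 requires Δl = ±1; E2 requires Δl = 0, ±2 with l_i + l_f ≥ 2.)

Δl = 0 − 0 = +0; l_i + l_f = 0.
E1 (Δl = ±1): not satisfied.
E2 (Δl = 0,±2, l_i+l_f ≥ 2): not satisfied.

neither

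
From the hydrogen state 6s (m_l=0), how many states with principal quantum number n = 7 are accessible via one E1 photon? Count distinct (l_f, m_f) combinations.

E1 requires Δl = ±1, so l_f ∈ {-1, 1}; with 0 ≤ l_f ≤ n_f−1 = 6, the allowed l_f values are {1}.
For l_f = 1: m_f ∈ {m_i−1, m_i, m_i+1} ∩ [−1, 1] = {-1, 0, 1} → 3 states.
Total: 3.

3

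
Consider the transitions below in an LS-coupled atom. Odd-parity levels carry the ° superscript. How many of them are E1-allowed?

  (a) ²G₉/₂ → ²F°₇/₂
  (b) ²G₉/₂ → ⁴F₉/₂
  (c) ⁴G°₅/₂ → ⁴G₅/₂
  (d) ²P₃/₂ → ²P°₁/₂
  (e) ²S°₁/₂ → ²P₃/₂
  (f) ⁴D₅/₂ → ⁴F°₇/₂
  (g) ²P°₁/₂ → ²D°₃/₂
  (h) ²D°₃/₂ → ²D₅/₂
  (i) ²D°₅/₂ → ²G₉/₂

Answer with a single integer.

6

(a) allowed
(b) forbidden (parity, ΔS fail)
(c) allowed
(d) allowed
(e) allowed
(f) allowed
(g) forbidden (parity fails)
(h) allowed
(i) forbidden (ΔL, ΔJ fail)
Total allowed: 6 of 9.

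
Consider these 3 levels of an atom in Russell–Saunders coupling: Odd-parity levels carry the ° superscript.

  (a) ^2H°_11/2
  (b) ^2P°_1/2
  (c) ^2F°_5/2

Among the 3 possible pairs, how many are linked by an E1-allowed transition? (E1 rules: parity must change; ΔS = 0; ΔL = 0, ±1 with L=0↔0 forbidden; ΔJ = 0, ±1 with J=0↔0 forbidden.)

(a)–(b): forbidden (parity, ΔL, ΔJ).
(a)–(c): forbidden (parity, ΔL, ΔJ).
(b)–(c): forbidden (parity, ΔL, ΔJ).
Allowed pairs: 0 of 3.

0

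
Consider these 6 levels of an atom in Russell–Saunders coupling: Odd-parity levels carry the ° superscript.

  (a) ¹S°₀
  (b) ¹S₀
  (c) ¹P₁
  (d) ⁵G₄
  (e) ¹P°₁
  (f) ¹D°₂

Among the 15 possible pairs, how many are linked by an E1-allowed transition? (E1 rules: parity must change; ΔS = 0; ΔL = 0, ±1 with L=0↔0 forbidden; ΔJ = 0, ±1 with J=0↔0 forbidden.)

(a)–(b): forbidden (ΔL, ΔJ).
(a)–(c): allowed.
(a)–(d): forbidden (ΔS, ΔL, ΔJ).
(a)–(e): forbidden (parity).
(a)–(f): forbidden (parity, ΔL, ΔJ).
(b)–(c): forbidden (parity).
(b)–(d): forbidden (parity, ΔS, ΔL, ΔJ).
(b)–(e): allowed.
(b)–(f): forbidden (ΔL, ΔJ).
(c)–(d): forbidden (parity, ΔS, ΔL, ΔJ).
(c)–(e): allowed.
(c)–(f): allowed.
(d)–(e): forbidden (ΔS, ΔL, ΔJ).
(d)–(f): forbidden (ΔS, ΔL, ΔJ).
(e)–(f): forbidden (parity).
Allowed pairs: 4 of 15.

4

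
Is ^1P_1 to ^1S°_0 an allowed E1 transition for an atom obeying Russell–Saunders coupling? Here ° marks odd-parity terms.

allowed

Initial level: S=0, L=1, J=1, parity even. Final level: S=0, L=0, J=0, parity odd.
Parity must change: even → odd — satisfied.
ΔS = 0: S: 0 → 0 — satisfied.
ΔL = 0, ±1 (not L=0↔0): L: 1 → 0, ΔL = -1 — satisfied.
ΔJ = 0, ±1 (not J=0↔0): J: 1 → 0, ΔJ = -1 — satisfied.
All four E1 rules are satisfied.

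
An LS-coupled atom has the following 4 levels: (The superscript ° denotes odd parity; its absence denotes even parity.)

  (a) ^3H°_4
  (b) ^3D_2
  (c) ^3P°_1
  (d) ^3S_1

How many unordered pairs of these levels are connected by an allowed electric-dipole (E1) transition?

(a)–(b): forbidden (ΔL, ΔJ).
(a)–(c): forbidden (parity, ΔL, ΔJ).
(a)–(d): forbidden (ΔL, ΔJ).
(b)–(c): allowed.
(b)–(d): forbidden (parity, ΔL).
(c)–(d): allowed.
Allowed pairs: 2 of 6.

2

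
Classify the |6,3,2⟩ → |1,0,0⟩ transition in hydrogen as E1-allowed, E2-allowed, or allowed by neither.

Δl = 0 − 3 = -3; l_i + l_f = 3.
Δm_l = -2.
E1 (Δl = ±1, |Δm_l| ≤ 1): not satisfied.
E2 (Δl = 0,±2, l_i+l_f ≥ 2, |Δm_l| ≤ 2): not satisfied.

neither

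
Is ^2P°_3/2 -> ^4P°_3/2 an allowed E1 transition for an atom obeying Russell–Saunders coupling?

forbidden

Parity must change: odd → odd — fails.
ΔS = 0: S: 1/2 → 3/2 — fails.
ΔL = 0, ±1 (not L=0↔0): L: 1 → 1, ΔL = +0 — passes.
ΔJ = 0, ±1 (not J=0↔0): J: 3/2 → 3/2, ΔJ = +0 — passes.
Rule(s) violated: parity, ΔS.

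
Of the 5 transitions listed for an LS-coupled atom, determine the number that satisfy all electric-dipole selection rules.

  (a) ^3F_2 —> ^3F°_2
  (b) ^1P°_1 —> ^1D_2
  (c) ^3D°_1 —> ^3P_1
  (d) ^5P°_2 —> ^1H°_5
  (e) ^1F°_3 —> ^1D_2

4

(a) allowed
(b) allowed
(c) allowed
(d) forbidden (parity, ΔS, ΔL, ΔJ fail)
(e) allowed
Total allowed: 4 of 5.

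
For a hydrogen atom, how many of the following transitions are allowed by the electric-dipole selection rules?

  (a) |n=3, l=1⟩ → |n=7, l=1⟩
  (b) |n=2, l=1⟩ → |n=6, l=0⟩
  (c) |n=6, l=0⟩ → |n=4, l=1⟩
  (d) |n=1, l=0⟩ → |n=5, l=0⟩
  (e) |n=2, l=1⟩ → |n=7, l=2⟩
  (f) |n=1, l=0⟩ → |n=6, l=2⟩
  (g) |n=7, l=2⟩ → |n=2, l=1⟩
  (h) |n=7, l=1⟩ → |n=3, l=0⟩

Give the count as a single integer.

(a) forbidden — Δl = +0 (E1 requires Δl = ±1)
(b) allowed
(c) allowed
(d) forbidden — Δl = +0 (E1 requires Δl = ±1)
(e) allowed
(f) forbidden — Δl = +2 (E1 requires Δl = ±1)
(g) allowed
(h) allowed
Total allowed: 5 of 8.

5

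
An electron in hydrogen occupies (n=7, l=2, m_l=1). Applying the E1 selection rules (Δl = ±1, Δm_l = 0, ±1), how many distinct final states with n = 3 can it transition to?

2

E1 requires Δl = ±1, so l_f ∈ {1, 3}; with 0 ≤ l_f ≤ n_f−1 = 2, the allowed l_f values are {1}.
For l_f = 1: m_f ∈ {m_i−1, m_i, m_i+1} ∩ [−1, 1] = {0, 1} → 2 states.
Total: 2.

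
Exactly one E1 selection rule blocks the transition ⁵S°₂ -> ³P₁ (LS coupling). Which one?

the ΔS = 0 rule

Reading off the term symbols: S 2→1, L 0→1, J 2→1, parity odd→even.
Parity must change: odd → even — ok.
ΔS = 0: S: 2 → 1 — fails.
ΔL = 0, ±1 (not L=0↔0): L: 0 → 1, ΔL = +1 — ok.
ΔJ = 0, ±1 (not J=0↔0): J: 2 → 1, ΔJ = -1 — ok.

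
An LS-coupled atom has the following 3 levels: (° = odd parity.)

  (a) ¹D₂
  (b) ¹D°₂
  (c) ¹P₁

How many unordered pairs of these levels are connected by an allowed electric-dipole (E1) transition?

(a)–(b): allowed.
(a)–(c): forbidden (parity).
(b)–(c): allowed.
Allowed pairs: 2 of 3.

2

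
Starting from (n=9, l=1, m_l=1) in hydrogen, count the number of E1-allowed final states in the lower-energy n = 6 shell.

E1 requires Δl = ±1, so l_f ∈ {0, 2}; with 0 ≤ l_f ≤ n_f−1 = 5, the allowed l_f values are {0, 2}.
For l_f = 0: m_f ∈ {m_i−1, m_i, m_i+1} ∩ [−0, 0] = {0} → 1 state.
For l_f = 2: m_f ∈ {m_i−1, m_i, m_i+1} ∩ [−2, 2] = {0, 1, 2} → 3 states.
Total: 4.

4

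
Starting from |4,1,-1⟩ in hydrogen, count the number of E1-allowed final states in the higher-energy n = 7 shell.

E1 requires Δl = ±1, so l_f ∈ {0, 2}; with 0 ≤ l_f ≤ n_f−1 = 6, the allowed l_f values are {0, 2}.
For l_f = 0: m_f ∈ {m_i−1, m_i, m_i+1} ∩ [−0, 0] = {0} → 1 state.
For l_f = 2: m_f ∈ {m_i−1, m_i, m_i+1} ∩ [−2, 2] = {-2, -1, 0} → 3 states.
Total: 4.

4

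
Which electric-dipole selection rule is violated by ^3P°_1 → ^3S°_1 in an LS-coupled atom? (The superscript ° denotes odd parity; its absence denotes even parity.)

Initial level: S=1, L=1, J=1, parity odd. Final level: S=1, L=0, J=1, parity odd.
ΔS = 0: S: 1 → 1 — satisfied.
ΔJ = 0, ±1 (not J=0↔0): J: 1 → 1, ΔJ = +0 — satisfied.
ΔL = 0, ±1 (not L=0↔0): L: 1 → 0, ΔL = -1 — satisfied.
Parity must change: odd → odd — violated.

parity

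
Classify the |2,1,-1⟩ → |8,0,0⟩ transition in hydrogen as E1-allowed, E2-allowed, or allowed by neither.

Δl = 0 − 1 = -1; l_i + l_f = 1.
Δm_l = +1.
E1 (Δl = ±1, |Δm_l| ≤ 1): satisfied.
E2 (Δl = 0,±2, l_i+l_f ≥ 2, |Δm_l| ≤ 2): not satisfied.

E1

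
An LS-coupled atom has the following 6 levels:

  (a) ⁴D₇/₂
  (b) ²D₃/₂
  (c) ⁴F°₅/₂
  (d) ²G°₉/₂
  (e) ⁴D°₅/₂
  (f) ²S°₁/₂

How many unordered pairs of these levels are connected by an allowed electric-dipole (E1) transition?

2

(a)–(b): forbidden (parity, ΔS, ΔJ).
(a)–(c): allowed.
(a)–(d): forbidden (ΔS, ΔL).
(a)–(e): allowed.
(a)–(f): forbidden (ΔS, ΔL, ΔJ).
(b)–(c): forbidden (ΔS).
(b)–(d): forbidden (ΔL, ΔJ).
(b)–(e): forbidden (ΔS).
(b)–(f): forbidden (ΔL).
(c)–(d): forbidden (parity, ΔS, ΔJ).
(c)–(e): forbidden (parity).
(c)–(f): forbidden (parity, ΔS, ΔL, ΔJ).
(d)–(e): forbidden (parity, ΔS, ΔL, ΔJ).
(d)–(f): forbidden (parity, ΔL, ΔJ).
(e)–(f): forbidden (parity, ΔS, ΔL, ΔJ).
Allowed pairs: 2 of 15.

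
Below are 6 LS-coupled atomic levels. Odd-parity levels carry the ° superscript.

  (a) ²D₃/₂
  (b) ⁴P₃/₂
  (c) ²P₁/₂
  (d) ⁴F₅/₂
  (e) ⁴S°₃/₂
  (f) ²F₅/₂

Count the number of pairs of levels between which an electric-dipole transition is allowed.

1

(a)–(b): forbidden (parity, ΔS).
(a)–(c): forbidden (parity).
(a)–(d): forbidden (parity, ΔS).
(a)–(e): forbidden (ΔS, ΔL).
(a)–(f): forbidden (parity).
(b)–(c): forbidden (parity, ΔS).
(b)–(d): forbidden (parity, ΔL).
(b)–(e): allowed.
(b)–(f): forbidden (parity, ΔS, ΔL).
(c)–(d): forbidden (parity, ΔS, ΔL, ΔJ).
(c)–(e): forbidden (ΔS).
(c)–(f): forbidden (parity, ΔL, ΔJ).
(d)–(e): forbidden (ΔL).
(d)–(f): forbidden (parity, ΔS).
(e)–(f): forbidden (ΔS, ΔL).
Allowed pairs: 1 of 15.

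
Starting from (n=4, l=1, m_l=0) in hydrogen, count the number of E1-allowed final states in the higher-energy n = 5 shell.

4

E1 requires Δl = ±1, so l_f ∈ {0, 2}; with 0 ≤ l_f ≤ n_f−1 = 4, the allowed l_f values are {0, 2}.
For l_f = 0: m_f ∈ {m_i−1, m_i, m_i+1} ∩ [−0, 0] = {0} → 1 state.
For l_f = 2: m_f ∈ {m_i−1, m_i, m_i+1} ∩ [−2, 2] = {-1, 0, 1} → 3 states.
Total: 4.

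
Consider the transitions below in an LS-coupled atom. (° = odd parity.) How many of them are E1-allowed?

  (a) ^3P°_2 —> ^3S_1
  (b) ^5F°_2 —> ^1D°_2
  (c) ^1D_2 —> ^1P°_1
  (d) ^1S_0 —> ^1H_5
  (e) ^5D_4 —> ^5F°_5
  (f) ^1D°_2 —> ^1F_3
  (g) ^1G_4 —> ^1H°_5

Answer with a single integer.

(a) allowed
(b) forbidden (parity, ΔS fail)
(c) allowed
(d) forbidden (parity, ΔL, ΔJ fail)
(e) allowed
(f) allowed
(g) allowed
Total allowed: 5 of 7.

5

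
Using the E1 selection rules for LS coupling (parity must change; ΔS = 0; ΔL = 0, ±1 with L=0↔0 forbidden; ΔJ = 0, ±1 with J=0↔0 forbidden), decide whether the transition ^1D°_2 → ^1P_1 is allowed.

Initial level: S=0, L=2, J=2, parity odd. Final level: S=0, L=1, J=1, parity even.
ΔS = 0: S: 0 → 0 — ok.
ΔJ = 0, ±1 (not J=0↔0): J: 2 → 1, ΔJ = -1 — ok.
ΔL = 0, ±1 (not L=0↔0): L: 2 → 1, ΔL = -1 — ok.
Parity must change: odd → even — ok.
All four E1 rules are satisfied.

allowed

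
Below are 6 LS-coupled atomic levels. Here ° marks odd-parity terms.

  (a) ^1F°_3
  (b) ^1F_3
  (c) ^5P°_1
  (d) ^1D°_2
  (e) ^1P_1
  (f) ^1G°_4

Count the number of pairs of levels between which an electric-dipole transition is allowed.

(a)–(b): allowed.
(a)–(c): forbidden (parity, ΔS, ΔL, ΔJ).
(a)–(d): forbidden (parity).
(a)–(e): forbidden (ΔL, ΔJ).
(a)–(f): forbidden (parity).
(b)–(c): forbidden (ΔS, ΔL, ΔJ).
(b)–(d): allowed.
(b)–(e): forbidden (parity, ΔL, ΔJ).
(b)–(f): allowed.
(c)–(d): forbidden (parity, ΔS).
(c)–(e): forbidden (ΔS).
(c)–(f): forbidden (parity, ΔS, ΔL, ΔJ).
(d)–(e): allowed.
(d)–(f): forbidden (parity, ΔL, ΔJ).
(e)–(f): forbidden (ΔL, ΔJ).
Allowed pairs: 4 of 15.

4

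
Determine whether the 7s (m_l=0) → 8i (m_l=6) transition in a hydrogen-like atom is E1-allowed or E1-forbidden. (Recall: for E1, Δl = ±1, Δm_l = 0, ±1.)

forbidden

Initial l = 0, final l = 6, so Δl = +6. E1 requires Δl = ±1: fails.
m_l: 0 → 6 (Δm_l = +6). |Δm_l| ≤ 1 fails.
The transition is electric-dipole forbidden.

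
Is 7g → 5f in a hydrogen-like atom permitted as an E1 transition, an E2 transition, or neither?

E1

Δl = 3 − 4 = -1; l_i + l_f = 7.
E1 (Δl = ±1): satisfied.
E2 (Δl = 0,±2, l_i+l_f ≥ 2): not satisfied.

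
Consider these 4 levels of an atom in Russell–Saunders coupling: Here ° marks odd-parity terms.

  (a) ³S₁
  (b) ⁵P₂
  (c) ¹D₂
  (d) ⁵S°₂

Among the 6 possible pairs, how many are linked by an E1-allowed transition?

1

(a)–(b): forbidden (parity, ΔS).
(a)–(c): forbidden (parity, ΔS, ΔL).
(a)–(d): forbidden (ΔS, ΔL).
(b)–(c): forbidden (parity, ΔS).
(b)–(d): allowed.
(c)–(d): forbidden (ΔS, ΔL).
Allowed pairs: 1 of 6.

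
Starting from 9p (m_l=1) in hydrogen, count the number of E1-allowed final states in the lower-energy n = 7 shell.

E1 requires Δl = ±1, so l_f ∈ {0, 2}; with 0 ≤ l_f ≤ n_f−1 = 6, the allowed l_f values are {0, 2}.
For l_f = 0: m_f ∈ {m_i−1, m_i, m_i+1} ∩ [−0, 0] = {0} → 1 state.
For l_f = 2: m_f ∈ {m_i−1, m_i, m_i+1} ∩ [−2, 2] = {0, 1, 2} → 3 states.
Total: 4.

4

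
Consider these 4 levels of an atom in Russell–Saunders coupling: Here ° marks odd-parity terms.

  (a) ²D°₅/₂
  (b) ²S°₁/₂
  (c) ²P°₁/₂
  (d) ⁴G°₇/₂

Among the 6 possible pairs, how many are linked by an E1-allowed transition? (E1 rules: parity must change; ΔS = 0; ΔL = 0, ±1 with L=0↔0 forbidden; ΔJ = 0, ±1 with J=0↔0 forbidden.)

(a)–(b): forbidden (parity, ΔL, ΔJ).
(a)–(c): forbidden (parity, ΔJ).
(a)–(d): forbidden (parity, ΔS, ΔL).
(b)–(c): forbidden (parity).
(b)–(d): forbidden (parity, ΔS, ΔL, ΔJ).
(c)–(d): forbidden (parity, ΔS, ΔL, ΔJ).
Allowed pairs: 0 of 6.

0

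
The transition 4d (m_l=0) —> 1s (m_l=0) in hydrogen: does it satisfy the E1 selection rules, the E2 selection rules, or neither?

E2

Δl = 0 − 2 = -2; l_i + l_f = 2.
Δm_l = +0.
E1 (Δl = ±1, |Δm_l| ≤ 1): not satisfied.
E2 (Δl = 0,±2, l_i+l_f ≥ 2, |Δm_l| ≤ 2): satisfied.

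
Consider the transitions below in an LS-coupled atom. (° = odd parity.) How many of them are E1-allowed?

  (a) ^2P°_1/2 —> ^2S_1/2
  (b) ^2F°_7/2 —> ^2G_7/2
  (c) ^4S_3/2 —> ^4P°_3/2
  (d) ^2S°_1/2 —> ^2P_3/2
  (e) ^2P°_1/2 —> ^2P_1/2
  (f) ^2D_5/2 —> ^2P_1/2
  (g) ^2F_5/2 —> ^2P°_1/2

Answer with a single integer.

5

(a) allowed
(b) allowed
(c) allowed
(d) allowed
(e) allowed
(f) forbidden (parity, ΔJ fail)
(g) forbidden (ΔL, ΔJ fail)
Total allowed: 5 of 7.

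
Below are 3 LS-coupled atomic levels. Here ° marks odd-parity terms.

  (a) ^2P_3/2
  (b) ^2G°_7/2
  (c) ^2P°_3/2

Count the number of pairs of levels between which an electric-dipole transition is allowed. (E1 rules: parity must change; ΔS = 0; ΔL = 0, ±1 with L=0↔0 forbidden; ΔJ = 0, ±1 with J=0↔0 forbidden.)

(a)–(b): forbidden (ΔL, ΔJ).
(a)–(c): allowed.
(b)–(c): forbidden (parity, ΔL, ΔJ).
Allowed pairs: 1 of 3.

1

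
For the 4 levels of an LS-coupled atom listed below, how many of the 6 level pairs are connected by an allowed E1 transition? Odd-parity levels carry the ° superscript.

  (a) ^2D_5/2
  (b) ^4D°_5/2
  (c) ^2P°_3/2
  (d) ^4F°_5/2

1

(a)–(b): forbidden (ΔS).
(a)–(c): allowed.
(a)–(d): forbidden (ΔS).
(b)–(c): forbidden (parity, ΔS).
(b)–(d): forbidden (parity).
(c)–(d): forbidden (parity, ΔS, ΔL).
Allowed pairs: 1 of 6.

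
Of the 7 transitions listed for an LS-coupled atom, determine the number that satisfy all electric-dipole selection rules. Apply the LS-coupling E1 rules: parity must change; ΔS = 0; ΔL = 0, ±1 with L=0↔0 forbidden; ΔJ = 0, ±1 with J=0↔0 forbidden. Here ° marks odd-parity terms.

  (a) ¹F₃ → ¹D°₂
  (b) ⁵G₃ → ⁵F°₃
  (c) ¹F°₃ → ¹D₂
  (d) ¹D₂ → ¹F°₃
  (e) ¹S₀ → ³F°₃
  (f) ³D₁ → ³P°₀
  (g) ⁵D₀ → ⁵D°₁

(a) allowed
(b) allowed
(c) allowed
(d) allowed
(e) forbidden (ΔS, ΔL, ΔJ fail)
(f) allowed
(g) allowed
Total allowed: 6 of 7.

6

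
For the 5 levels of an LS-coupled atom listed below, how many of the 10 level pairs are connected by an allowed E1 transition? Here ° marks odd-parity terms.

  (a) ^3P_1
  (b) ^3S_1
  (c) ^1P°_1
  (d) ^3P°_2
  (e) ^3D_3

3

(a)–(b): forbidden (parity).
(a)–(c): forbidden (ΔS).
(a)–(d): allowed.
(a)–(e): forbidden (parity, ΔJ).
(b)–(c): forbidden (ΔS).
(b)–(d): allowed.
(b)–(e): forbidden (parity, ΔL, ΔJ).
(c)–(d): forbidden (parity, ΔS).
(c)–(e): forbidden (ΔS, ΔJ).
(d)–(e): allowed.
Allowed pairs: 3 of 10.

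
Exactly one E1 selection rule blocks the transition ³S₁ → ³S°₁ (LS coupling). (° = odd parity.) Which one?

Parity must change: even → odd — ok.
ΔS = 0: S: 1 → 1 — ok.
ΔL = 0, ±1 (not L=0↔0): L: 0 → 0, ΔL = +0 — fails.
ΔJ = 0, ±1 (not J=0↔0): J: 1 → 1, ΔJ = +0 — ok.

the L=0 ↔ L=0 exclusion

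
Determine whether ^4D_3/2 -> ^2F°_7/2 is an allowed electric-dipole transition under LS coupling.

forbidden

Initial level: S=3/2, L=2, J=3/2, parity even. Final level: S=1/2, L=3, J=7/2, parity odd.
ΔJ = 0, ±1 (not J=0↔0): J: 3/2 → 7/2, ΔJ = +2 — fails.
ΔL = 0, ±1 (not L=0↔0): L: 2 → 3, ΔL = +1 — ok.
Parity must change: even → odd — ok.
ΔS = 0: S: 3/2 → 1/2 — fails.
Rule(s) violated: ΔS, ΔJ.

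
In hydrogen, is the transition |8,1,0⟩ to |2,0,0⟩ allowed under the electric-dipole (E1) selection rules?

Δl = 0 − 1 = -1; the E1 rule Δl = ±1 is ✓.
Δm_l = 0 − (0) = +0. E1 requires Δm_l = 0, ±1: ✓.
All E1 selection rules are satisfied.

allowed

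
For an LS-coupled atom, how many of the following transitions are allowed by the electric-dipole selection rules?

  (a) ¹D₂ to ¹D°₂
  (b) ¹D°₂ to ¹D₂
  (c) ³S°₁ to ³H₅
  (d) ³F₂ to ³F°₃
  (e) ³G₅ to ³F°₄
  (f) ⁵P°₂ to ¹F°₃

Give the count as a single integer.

4

(a) allowed
(b) allowed
(c) forbidden (ΔL, ΔJ fail)
(d) allowed
(e) allowed
(f) forbidden (parity, ΔS, ΔL fail)
Total allowed: 4 of 6.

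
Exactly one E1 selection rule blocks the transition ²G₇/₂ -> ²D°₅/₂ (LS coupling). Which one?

the ΔL = 0, ±1 rule

Initial level: S=1/2, L=4, J=7/2, parity even. Final level: S=1/2, L=2, J=5/2, parity odd.
Parity must change: even → odd — satisfied.
ΔS = 0: S: 1/2 → 1/2 — satisfied.
ΔL = 0, ±1 (not L=0↔0): L: 4 → 2, ΔL = -2 — violated.
ΔJ = 0, ±1 (not J=0↔0): J: 7/2 → 5/2, ΔJ = -1 — satisfied.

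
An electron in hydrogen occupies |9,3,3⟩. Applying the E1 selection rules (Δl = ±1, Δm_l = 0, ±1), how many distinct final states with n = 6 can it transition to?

4

E1 requires Δl = ±1, so l_f ∈ {2, 4}; with 0 ≤ l_f ≤ n_f−1 = 5, the allowed l_f values are {2, 4}.
For l_f = 2: m_f ∈ {m_i−1, m_i, m_i+1} ∩ [−2, 2] = {2} → 1 state.
For l_f = 4: m_f ∈ {m_i−1, m_i, m_i+1} ∩ [−4, 4] = {2, 3, 4} → 3 states.
Total: 4.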